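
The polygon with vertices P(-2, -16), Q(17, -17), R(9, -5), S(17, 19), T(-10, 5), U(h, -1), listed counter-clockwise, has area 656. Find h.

-19

The doubled signed area Σ (x_i y_{i+1} − x_{i+1} y_i) is linear in h.
With h=0 it equals 913; the coefficient of h is -21 (from the two edges through U).
So -21·h + 913 = 2·656 = 1312 ⇒ h = -19.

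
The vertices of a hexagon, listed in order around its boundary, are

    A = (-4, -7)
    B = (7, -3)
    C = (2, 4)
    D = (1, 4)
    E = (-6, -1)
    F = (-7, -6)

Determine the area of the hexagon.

Apply the shoelace formula: 2A = Σ (x_i·y_{i+1} − x_{i+1}·y_i), indices taken mod 6.
Σ = (61) + (34) + (4) + (23) + (29) + (25) = 176
Area = |Σ|/2 = 88.

88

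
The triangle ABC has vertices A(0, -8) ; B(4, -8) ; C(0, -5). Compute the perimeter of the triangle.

12

|AB| = √((4)² + (0)²) = √16 = 4
|BC| = √((-4)² + (3)²) = √25 = 5
|CA| = √((0)² + (-3)²) = √9 = 3
Perimeter = 4 + 5 + 3 = 12.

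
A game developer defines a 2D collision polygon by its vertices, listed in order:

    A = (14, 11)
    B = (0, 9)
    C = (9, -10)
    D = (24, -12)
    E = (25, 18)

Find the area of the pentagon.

Apply the surveyor's formula: 2A = Σ (x_i·y_{i+1} − x_{i+1}·y_i), indices taken mod 5.
Cross-terms: 126, -81, 132, 732, 23  ⇒  Σ = 932
Area = |Σ|/2 = 466.

466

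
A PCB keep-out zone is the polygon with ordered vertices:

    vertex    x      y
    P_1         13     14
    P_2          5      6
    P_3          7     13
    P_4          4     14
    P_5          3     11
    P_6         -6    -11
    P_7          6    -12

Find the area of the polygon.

Apply the shoelace formula: 2A = Σ (x_i·y_{i+1} − x_{i+1}·y_i), indices taken mod 7.
Σ = (8) + (23) + (46) + (2) + (33) + (138) + (240) = 490
Area = |Σ|/2 = 245.

245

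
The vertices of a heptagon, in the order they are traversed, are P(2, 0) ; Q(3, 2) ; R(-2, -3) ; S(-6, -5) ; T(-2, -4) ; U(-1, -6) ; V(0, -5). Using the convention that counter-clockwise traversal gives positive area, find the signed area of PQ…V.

14

Apply the shoelace (surveyor's) formula: 2A = Σ (x_i·y_{i+1} − x_{i+1}·y_i), indices taken mod 7.
Cross-terms: 4, -5, -8, 14, 8, 5, 10  ⇒  Σ = 28
Signed area = Σ/2 = 14 (positive ⇒ counter-clockwise traversal).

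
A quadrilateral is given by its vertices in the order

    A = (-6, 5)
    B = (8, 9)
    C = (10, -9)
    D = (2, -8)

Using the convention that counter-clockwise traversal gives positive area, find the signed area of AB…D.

-178

Σ = (-94) + (-162) + (-62) + (-38) = -356
Signed area = Σ/2 = -178 (negative ⇒ clockwise traversal).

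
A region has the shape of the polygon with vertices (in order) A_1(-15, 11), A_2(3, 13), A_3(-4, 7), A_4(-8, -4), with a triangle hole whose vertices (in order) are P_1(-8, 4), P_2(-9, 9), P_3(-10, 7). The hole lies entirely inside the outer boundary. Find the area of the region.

Outer boundary:
Apply Gauss's area formula: 2A = Σ (x_i·y_{i+1} − x_{i+1}·y_i), indices taken mod 4.
A_1→A_2: (-15)(13) − (3)(11) = -228
A_2→A_3: (3)(7) − (-4)(13) = 73
A_3→A_4: (-4)(-4) − (-8)(7) = 72
A_4→A_1: (-8)(11) − (-15)(-4) = -148
Σ = -231
Area = |Σ|/2 = 115.5.
Hole:
Apply the surveyor's formula: 2A = Σ (x_i·y_{i+1} − x_{i+1}·y_i), indices taken mod 3.
Cross-terms: -36, 27, 16  ⇒  Σ = 7
Area = |Σ|/2 = 3.5.
Net area = 115.5 − 3.5 = 112.

112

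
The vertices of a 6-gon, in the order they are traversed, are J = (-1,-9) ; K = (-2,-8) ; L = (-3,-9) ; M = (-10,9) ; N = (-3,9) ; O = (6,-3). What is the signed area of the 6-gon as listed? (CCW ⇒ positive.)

Σ = (-10) + (-6) + (-117) + (-63) + (-45) + (-57) = -298
Signed area = Σ/2 = -149 (negative ⇒ clockwise traversal).

-149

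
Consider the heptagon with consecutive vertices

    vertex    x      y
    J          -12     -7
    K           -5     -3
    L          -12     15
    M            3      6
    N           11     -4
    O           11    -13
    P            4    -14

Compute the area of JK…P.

Apply the surveyor's formula: 2A = Σ (x_i·y_{i+1} − x_{i+1}·y_i), indices taken mod 7.
Σ = (1) + (-111) + (-117) + (-78) + (-99) + (-102) + (-196) = -702
Area = |Σ|/2 = 351.

351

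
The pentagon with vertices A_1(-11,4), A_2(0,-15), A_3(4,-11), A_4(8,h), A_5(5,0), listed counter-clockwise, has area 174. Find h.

-15

The doubled signed area Σ (x_i y_{i+1} − x_{i+1} y_i) is linear in h.
With h=0 it equals 333; the coefficient of h is -1 (from the two edges through A_4).
So -1·h + 333 = 2·174 = 348 ⇒ h = -15.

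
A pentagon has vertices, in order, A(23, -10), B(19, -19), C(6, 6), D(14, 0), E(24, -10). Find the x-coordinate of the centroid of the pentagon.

Apply Gauss's area formula. First the cross-terms c_i = x_i·y_{i+1} − x_{i+1}·y_i:
  -247, 228, -84, -140, -10  ⇒  2A = -253, A = -126.5.
Then Σ (x_i + x_{i+1})·c_i = -12144, so x̄ = -12144 / (6·(-126.5)) = 16.

16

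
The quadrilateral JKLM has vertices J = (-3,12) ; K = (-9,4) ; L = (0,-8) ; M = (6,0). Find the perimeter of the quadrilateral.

50

|JK| = √((-6)² + (-8)²) = √100 = 10
|KL| = √((9)² + (-12)²) = √225 = 15
|LM| = √((6)² + (8)²) = √100 = 10
|MJ| = √((-9)² + (12)²) = √225 = 15
Perimeter = 10 + 15 + 10 + 15 = 50.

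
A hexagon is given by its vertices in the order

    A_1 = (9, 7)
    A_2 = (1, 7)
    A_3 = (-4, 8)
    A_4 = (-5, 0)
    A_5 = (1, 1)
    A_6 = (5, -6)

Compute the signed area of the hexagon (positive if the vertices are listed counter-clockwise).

102.5

Apply the shoelace (surveyor's) formula: 2A = Σ (x_i·y_{i+1} − x_{i+1}·y_i), indices taken mod 6.
A_1→A_2: (9)(7) − (1)(7) = 56
A_2→A_3: (1)(8) − (-4)(7) = 36
A_3→A_4: (-4)(0) − (-5)(8) = 40
A_4→A_5: (-5)(1) − (1)(0) = -5
A_5→A_6: (1)(-6) − (5)(1) = -11
A_6→A_1: (5)(7) − (9)(-6) = 89
Σ = 205
Signed area = Σ/2 = 102.5 (positive ⇒ counter-clockwise traversal).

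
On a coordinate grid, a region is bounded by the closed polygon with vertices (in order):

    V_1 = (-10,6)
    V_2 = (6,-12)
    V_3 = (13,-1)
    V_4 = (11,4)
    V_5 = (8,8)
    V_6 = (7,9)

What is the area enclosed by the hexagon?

Apply the shoelace (surveyor's) formula: 2A = Σ (x_i·y_{i+1} − x_{i+1}·y_i), indices taken mod 6.
Cross-terms: 84, 150, 63, 56, 16, 132  ⇒  Σ = 501
Area = |Σ|/2 = 250.5.

250.5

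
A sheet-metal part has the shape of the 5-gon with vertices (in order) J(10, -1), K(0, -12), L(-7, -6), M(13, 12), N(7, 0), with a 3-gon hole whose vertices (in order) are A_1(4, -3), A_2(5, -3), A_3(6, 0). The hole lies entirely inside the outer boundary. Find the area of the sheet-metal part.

Outer boundary:
Apply Gauss's area formula: 2A = Σ (x_i·y_{i+1} − x_{i+1}·y_i), indices taken mod 5.
Σ = (-120) + (-84) + (-6) + (-84) + (-7) = -301
Area = |Σ|/2 = 150.5.
Hole:
Σ = (3) + (18) + (-18) = 3
Area = |Σ|/2 = 1.5.
Net area = 150.5 − 1.5 = 149.

149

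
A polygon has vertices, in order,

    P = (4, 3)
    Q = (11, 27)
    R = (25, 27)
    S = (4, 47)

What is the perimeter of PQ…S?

|PQ| = √((7)² + (24)²) = √625 = 25
|QR| = √((14)² + (0)²) = √196 = 14
|RS| = √((-21)² + (20)²) = √841 = 29
|SP| = √((0)² + (-44)²) = √1936 = 44
Perimeter = 25 + 14 + 29 + 44 = 112.

112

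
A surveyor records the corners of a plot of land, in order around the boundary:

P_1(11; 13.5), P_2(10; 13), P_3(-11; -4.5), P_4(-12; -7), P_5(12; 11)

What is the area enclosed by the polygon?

Apply the surveyor's formula: 2A = Σ (x_i·y_{i+1} − x_{i+1}·y_i), indices taken mod 5.
Cross-terms: 8, 98, 23, -48, 41  ⇒  Σ = 122
Area = |Σ|/2 = 61.

61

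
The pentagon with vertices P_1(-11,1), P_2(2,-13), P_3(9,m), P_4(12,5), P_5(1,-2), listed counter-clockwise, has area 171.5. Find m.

-9

Write out the shoelace sum; only the two edges meeting at P_3 involve m:
2·Area = [(2·m − 9·(-13)) + (9·5 − 12·m)] + 91
       = -10·m + 253 = 343
⇒ m = -9.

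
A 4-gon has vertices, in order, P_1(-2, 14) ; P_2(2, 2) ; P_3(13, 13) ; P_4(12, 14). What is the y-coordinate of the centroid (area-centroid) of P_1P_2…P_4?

Apply Gauss's area formula. First the cross-terms c_i = x_i·y_{i+1} − x_{i+1}·y_i:
  -32, 0, 26, 196  ⇒  2A = 190, A = 95.
Then Σ (y_i + y_{i+1})·c_i = 5678, so ȳ = 5678 / (6·95) = 2839/285.

2839/285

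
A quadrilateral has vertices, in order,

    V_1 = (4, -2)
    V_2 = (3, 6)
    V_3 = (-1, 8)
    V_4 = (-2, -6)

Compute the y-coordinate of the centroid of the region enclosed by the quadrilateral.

Apply the shoelace formula. First the cross-terms c_i = x_i·y_{i+1} − x_{i+1}·y_i:
  30, 30, 22, 28  ⇒  2A = 110, A = 55.
Then Σ (y_i + y_{i+1})·c_i = 360, so ȳ = 360 / (6·55) = 12/11.

12/11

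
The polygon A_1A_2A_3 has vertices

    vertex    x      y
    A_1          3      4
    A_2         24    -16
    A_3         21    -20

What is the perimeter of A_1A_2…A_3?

64

|A_1A_2| = √((21)² + (-20)²) = √841 = 29
|A_2A_3| = √((-3)² + (-4)²) = √25 = 5
|A_3A_1| = √((-18)² + (24)²) = √900 = 30
Perimeter = 29 + 5 + 30 = 64.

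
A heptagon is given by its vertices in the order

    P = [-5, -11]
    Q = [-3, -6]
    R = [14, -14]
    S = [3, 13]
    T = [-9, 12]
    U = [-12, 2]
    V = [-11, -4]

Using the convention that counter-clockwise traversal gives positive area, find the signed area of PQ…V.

398.5

Σ = (-3) + (126) + (224) + (153) + (126) + (70) + (101) = 797
Signed area = Σ/2 = 398.5 (positive ⇒ counter-clockwise traversal).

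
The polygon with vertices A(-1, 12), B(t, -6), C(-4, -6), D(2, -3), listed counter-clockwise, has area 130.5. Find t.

-13

Write out the shoelace sum; only the two edges meeting at B involve t:
2·Area = [((-1)·(-6) − t·12) + (t·(-6) − (-4)·(-6))] + 45
       = -18·t + 27 = 261
⇒ t = -13.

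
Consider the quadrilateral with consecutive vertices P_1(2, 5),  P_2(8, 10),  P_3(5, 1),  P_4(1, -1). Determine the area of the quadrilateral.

Apply the shoelace formula: 2A = Σ (x_i·y_{i+1} − x_{i+1}·y_i), indices taken mod 4.
Σ = (-20) + (-42) + (-6) + (7) = -61
Area = |Σ|/2 = 30.5.

30.5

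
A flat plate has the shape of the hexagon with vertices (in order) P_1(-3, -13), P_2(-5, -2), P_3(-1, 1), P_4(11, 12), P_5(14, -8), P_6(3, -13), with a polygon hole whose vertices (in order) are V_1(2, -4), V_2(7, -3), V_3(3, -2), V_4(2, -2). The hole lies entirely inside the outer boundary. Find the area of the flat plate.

Outer boundary:
Apply Gauss's area formula: 2A = Σ (x_i·y_{i+1} − x_{i+1}·y_i), indices taken mod 6.
Cross-terms: -59, -7, -23, -256, -158, -78  ⇒  Σ = -581
Area = |Σ|/2 = 290.5.
Hole:
V_1→V_2: (2)(-3) − (7)(-4) = 22
V_2→V_3: (7)(-2) − (3)(-3) = -5
V_3→V_4: (3)(-2) − (2)(-2) = -2
V_4→V_1: (2)(-4) − (2)(-2) = -4
Σ = 11
Area = |Σ|/2 = 5.5.
Net area = 290.5 − 5.5 = 285.

285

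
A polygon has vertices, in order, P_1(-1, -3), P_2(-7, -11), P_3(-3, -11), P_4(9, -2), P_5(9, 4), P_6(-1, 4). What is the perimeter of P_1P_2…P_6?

|P_1P_2| = √((-6)² + (-8)²) = √100 = 10
|P_2P_3| = √((4)² + (0)²) = √16 = 4
|P_3P_4| = √((12)² + (9)²) = √225 = 15
|P_4P_5| = √((0)² + (6)²) = √36 = 6
|P_5P_6| = √((-10)² + (0)²) = √100 = 10
|P_6P_1| = √((0)² + (-7)²) = √49 = 7
Perimeter = 10 + 4 + 15 + 6 + 10 + 7 = 52.

52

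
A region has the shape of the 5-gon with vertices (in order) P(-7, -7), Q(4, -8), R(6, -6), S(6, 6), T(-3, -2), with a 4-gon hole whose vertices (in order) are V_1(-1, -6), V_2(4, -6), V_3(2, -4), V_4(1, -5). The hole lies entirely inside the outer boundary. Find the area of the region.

92

Outer boundary:
Apply the surveyor's formula: 2A = Σ (x_i·y_{i+1} − x_{i+1}·y_i), indices taken mod 5.
P→Q: (-7)(-8) − (4)(-7) = 84
Q→R: (4)(-6) − (6)(-8) = 24
R→S: (6)(6) − (6)(-6) = 72
S→T: (6)(-2) − (-3)(6) = 6
T→P: (-3)(-7) − (-7)(-2) = 7
Σ = 193
Area = |Σ|/2 = 96.5.
Hole:
Σ = (30) + (-4) + (-6) + (-11) = 9
Area = |Σ|/2 = 4.5.
Net area = 96.5 − 4.5 = 92.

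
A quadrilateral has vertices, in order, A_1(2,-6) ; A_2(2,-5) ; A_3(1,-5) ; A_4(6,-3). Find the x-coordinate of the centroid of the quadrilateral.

Apply the shoelace formula. First the cross-terms c_i = x_i·y_{i+1} − x_{i+1}·y_i:
  2, -5, 27, -30  ⇒  2A = -6, A = -3.
Then Σ (x_i + x_{i+1})·c_i = -58, so x̄ = -58 / (6·(-3)) = 29/9.

29/9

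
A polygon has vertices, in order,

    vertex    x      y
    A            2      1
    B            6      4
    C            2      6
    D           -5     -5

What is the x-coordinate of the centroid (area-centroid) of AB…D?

Apply the surveyor's formula. First the cross-terms c_i = x_i·y_{i+1} − x_{i+1}·y_i:
  2, 28, 20, 5  ⇒  2A = 55, A = 27.5.
Then Σ (x_i + x_{i+1})·c_i = 165, so x̄ = 165 / (6·27.5) = 1.

1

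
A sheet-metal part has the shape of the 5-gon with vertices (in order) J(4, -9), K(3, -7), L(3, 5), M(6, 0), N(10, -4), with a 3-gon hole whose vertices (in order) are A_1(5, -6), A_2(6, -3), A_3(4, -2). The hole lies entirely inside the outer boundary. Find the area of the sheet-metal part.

43

Outer boundary:
J→K: (4)(-7) − (3)(-9) = -1
K→L: (3)(5) − (3)(-7) = 36
L→M: (3)(0) − (6)(5) = -30
M→N: (6)(-4) − (10)(0) = -24
N→J: (10)(-9) − (4)(-4) = -74
Σ = -93
Area = |Σ|/2 = 46.5.
Hole:
Apply Gauss's area formula: 2A = Σ (x_i·y_{i+1} − x_{i+1}·y_i), indices taken mod 3.
Σ = (21) + (0) + (-14) = 7
Area = |Σ|/2 = 3.5.
Net area = 46.5 − 3.5 = 43.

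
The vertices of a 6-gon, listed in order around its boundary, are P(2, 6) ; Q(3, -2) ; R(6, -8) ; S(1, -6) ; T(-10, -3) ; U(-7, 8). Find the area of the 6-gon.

142

Apply the shoelace formula: 2A = Σ (x_i·y_{i+1} − x_{i+1}·y_i), indices taken mod 6.
Σ = (-22) + (-12) + (-28) + (-63) + (-101) + (-58) = -284
Area = |Σ|/2 = 142.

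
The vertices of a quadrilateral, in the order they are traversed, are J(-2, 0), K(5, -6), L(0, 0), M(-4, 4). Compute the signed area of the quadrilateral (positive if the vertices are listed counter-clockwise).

Apply the surveyor's formula: 2A = Σ (x_i·y_{i+1} − x_{i+1}·y_i), indices taken mod 4.
Cross-terms: 12, 0, 0, 8  ⇒  Σ = 20
Signed area = Σ/2 = 10 (positive ⇒ counter-clockwise traversal).

10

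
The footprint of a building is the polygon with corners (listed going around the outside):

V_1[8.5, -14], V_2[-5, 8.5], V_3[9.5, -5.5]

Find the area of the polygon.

Σ = (2.25) + (-53.25) + (-86.25) = -137.25
Area = |Σ|/2 = 68.625.

68.625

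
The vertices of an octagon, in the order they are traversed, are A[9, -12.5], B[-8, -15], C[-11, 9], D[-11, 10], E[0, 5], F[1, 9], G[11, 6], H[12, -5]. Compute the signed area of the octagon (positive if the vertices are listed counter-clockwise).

-434

Apply the shoelace (surveyor's) formula: 2A = Σ (x_i·y_{i+1} − x_{i+1}·y_i), indices taken mod 8.
Cross-terms: -235, -237, -11, -55, -5, -93, -127, -105  ⇒  Σ = -868
Signed area = Σ/2 = -434 (negative ⇒ clockwise traversal).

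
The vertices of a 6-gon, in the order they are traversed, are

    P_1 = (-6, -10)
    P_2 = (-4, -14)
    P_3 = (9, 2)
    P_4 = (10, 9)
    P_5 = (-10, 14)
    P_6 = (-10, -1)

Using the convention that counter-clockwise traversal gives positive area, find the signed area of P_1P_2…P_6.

348.5

P_1→P_2: (-6)(-14) − (-4)(-10) = 44
P_2→P_3: (-4)(2) − (9)(-14) = 118
P_3→P_4: (9)(9) − (10)(2) = 61
P_4→P_5: (10)(14) − (-10)(9) = 230
P_5→P_6: (-10)(-1) − (-10)(14) = 150
P_6→P_1: (-10)(-10) − (-6)(-1) = 94
Σ = 697
Signed area = Σ/2 = 348.5 (positive ⇒ counter-clockwise traversal).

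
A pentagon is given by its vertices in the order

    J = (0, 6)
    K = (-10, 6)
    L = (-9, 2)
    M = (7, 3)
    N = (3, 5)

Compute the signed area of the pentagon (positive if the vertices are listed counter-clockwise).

J→K: (0)(6) − (-10)(6) = 60
K→L: (-10)(2) − (-9)(6) = 34
L→M: (-9)(3) − (7)(2) = -41
M→N: (7)(5) − (3)(3) = 26
N→J: (3)(6) − (0)(5) = 18
Σ = 97
Signed area = Σ/2 = 48.5 (positive ⇒ counter-clockwise traversal).

48.5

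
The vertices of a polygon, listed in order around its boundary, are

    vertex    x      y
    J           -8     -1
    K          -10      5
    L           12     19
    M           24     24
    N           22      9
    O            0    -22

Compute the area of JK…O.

720

Σ = (-50) + (-250) + (-168) + (-312) + (-484) + (-176) = -1440
Area = |Σ|/2 = 720.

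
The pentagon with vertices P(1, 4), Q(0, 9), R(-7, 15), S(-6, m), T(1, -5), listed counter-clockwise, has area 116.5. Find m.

Write out the shoelace sum; only the two edges meeting at S involve m:
2·Area = [((-7)·m − (-6)·15) + ((-6)·(-5) − 1·m)] + 81
       = -8·m + 201 = 233
⇒ m = -4.

-4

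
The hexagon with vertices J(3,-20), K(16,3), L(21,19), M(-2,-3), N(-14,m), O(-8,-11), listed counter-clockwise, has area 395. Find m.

The doubled signed area Σ (x_i y_{i+1} − x_{i+1} y_i) is linear in m.
With m=0 it equals 850; the coefficient of m is 6 (from the two edges through N).
So 6·m + 850 = 2·395 = 790 ⇒ m = -10.

-10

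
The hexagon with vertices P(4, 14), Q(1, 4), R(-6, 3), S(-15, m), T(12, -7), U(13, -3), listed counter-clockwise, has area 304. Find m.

The doubled signed area Σ (x_i y_{i+1} − x_{i+1} y_i) is linear in m.
With m=0 it equals 428; the coefficient of m is -18 (from the two edges through S).
So -18·m + 428 = 2·304 = 608 ⇒ m = -10.

-10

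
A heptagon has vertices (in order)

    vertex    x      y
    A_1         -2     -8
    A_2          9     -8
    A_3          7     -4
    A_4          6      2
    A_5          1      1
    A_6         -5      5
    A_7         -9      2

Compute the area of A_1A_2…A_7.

135.5

Apply Gauss's area formula: 2A = Σ (x_i·y_{i+1} − x_{i+1}·y_i), indices taken mod 7.
Σ = (88) + (20) + (38) + (4) + (10) + (35) + (76) = 271
Area = |Σ|/2 = 135.5.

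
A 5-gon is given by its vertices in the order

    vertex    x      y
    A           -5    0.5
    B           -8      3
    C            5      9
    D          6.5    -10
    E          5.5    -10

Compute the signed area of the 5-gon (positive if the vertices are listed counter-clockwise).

Apply the shoelace formula: 2A = Σ (x_i·y_{i+1} − x_{i+1}·y_i), indices taken mod 5.
A→B: (-5)(3) − (-8)(0.5) = -11
B→C: (-8)(9) − (5)(3) = -87
C→D: (5)(-10) − (6.5)(9) = -108.5
D→E: (6.5)(-10) − (5.5)(-10) = -10
E→A: (5.5)(0.5) − (-5)(-10) = -47.25
Σ = -263.75
Signed area = Σ/2 = -131.875 (negative ⇒ clockwise traversal).

-131.875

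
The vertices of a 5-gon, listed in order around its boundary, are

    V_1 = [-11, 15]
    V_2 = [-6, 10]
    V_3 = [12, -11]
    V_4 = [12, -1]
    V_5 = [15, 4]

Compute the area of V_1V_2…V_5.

Σ = (-20) + (-54) + (120) + (63) + (269) = 378
Area = |Σ|/2 = 189.

189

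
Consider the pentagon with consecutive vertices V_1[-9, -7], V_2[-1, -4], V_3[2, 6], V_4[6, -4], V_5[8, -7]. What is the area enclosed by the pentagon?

71

Cross-terms: 29, 2, -44, -10, -119  ⇒  Σ = -142
Area = |Σ|/2 = 71.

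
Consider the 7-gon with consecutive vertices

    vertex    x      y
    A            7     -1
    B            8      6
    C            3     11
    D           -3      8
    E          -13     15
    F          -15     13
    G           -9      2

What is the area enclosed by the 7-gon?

Apply the shoelace formula: 2A = Σ (x_i·y_{i+1} − x_{i+1}·y_i), indices taken mod 7.
Σ = (50) + (70) + (57) + (59) + (56) + (87) + (-5) = 374
Area = |Σ|/2 = 187.

187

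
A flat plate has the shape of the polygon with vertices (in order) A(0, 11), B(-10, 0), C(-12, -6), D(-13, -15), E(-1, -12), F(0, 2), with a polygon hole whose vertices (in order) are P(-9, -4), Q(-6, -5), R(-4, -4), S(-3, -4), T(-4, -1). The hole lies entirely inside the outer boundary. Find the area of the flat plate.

Outer boundary:
Apply the shoelace formula: 2A = Σ (x_i·y_{i+1} − x_{i+1}·y_i), indices taken mod 6.
A→B: (0)(0) − (-10)(11) = 110
B→C: (-10)(-6) − (-12)(0) = 60
C→D: (-12)(-15) − (-13)(-6) = 102
D→E: (-13)(-12) − (-1)(-15) = 141
E→F: (-1)(2) − (0)(-12) = -2
F→A: (0)(11) − (0)(2) = 0
Σ = 411
Area = |Σ|/2 = 205.5.
Hole:
Apply Gauss's area formula: 2A = Σ (x_i·y_{i+1} − x_{i+1}·y_i), indices taken mod 5.
Σ = (21) + (4) + (4) + (-13) + (7) = 23
Area = |Σ|/2 = 11.5.
Net area = 205.5 − 11.5 = 194.

194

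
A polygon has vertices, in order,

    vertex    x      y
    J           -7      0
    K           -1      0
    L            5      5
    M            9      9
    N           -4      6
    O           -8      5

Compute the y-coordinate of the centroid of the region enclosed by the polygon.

452/111

Apply Gauss's area formula. First the cross-terms c_i = x_i·y_{i+1} − x_{i+1}·y_i:
  0, -5, 0, 90, 28, 35  ⇒  2A = 148, A = 74.
Then Σ (y_i + y_{i+1})·c_i = 1808, so ȳ = 1808 / (6·74) = 452/111.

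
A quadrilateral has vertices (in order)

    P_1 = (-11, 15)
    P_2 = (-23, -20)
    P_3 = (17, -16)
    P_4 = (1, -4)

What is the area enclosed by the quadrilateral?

596

Apply the shoelace (surveyor's) formula: 2A = Σ (x_i·y_{i+1} − x_{i+1}·y_i), indices taken mod 4.
Σ = (565) + (708) + (-52) + (-29) = 1192
Area = |Σ|/2 = 596.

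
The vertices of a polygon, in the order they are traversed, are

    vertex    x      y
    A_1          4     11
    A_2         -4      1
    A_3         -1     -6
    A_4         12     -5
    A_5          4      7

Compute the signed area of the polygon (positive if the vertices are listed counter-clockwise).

Apply Gauss's area formula: 2A = Σ (x_i·y_{i+1} − x_{i+1}·y_i), indices taken mod 5.
Cross-terms: 48, 25, 77, 104, 16  ⇒  Σ = 270
Signed area = Σ/2 = 135 (positive ⇒ counter-clockwise traversal).

135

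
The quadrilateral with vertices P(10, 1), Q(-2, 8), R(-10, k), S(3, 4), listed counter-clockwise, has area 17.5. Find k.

Write out the shoelace sum; only the two edges meeting at R involve k:
2·Area = [((-2)·k − (-10)·8) + ((-10)·4 − 3·k)] + 45
       = -5·k + 85 = 35
⇒ k = 10.

10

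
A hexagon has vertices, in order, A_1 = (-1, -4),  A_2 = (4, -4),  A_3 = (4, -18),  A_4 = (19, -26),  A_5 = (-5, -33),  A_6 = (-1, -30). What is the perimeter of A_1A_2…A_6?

92

|A_1A_2| = √((5)² + (0)²) = √25 = 5
|A_2A_3| = √((0)² + (-14)²) = √196 = 14
|A_3A_4| = √((15)² + (-8)²) = √289 = 17
|A_4A_5| = √((-24)² + (-7)²) = √625 = 25
|A_5A_6| = √((4)² + (3)²) = √25 = 5
|A_6A_1| = √((0)² + (26)²) = √676 = 26
Perimeter = 5 + 14 + 17 + 25 + 5 + 26 = 92.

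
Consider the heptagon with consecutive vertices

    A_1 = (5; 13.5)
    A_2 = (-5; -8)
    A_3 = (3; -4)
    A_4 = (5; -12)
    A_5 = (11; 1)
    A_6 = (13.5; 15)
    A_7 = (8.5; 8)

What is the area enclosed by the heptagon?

Cross-terms: 27.5, 44, -16, 137, 151.5, -19.5, 74.75  ⇒  Σ = 399.25
Area = |Σ|/2 = 199.625.

199.625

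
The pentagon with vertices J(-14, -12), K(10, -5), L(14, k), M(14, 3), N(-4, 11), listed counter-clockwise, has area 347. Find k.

The doubled signed area Σ (x_i y_{i+1} − x_{i+1} y_i) is linear in k.
With k=0 it equals 670; the coefficient of k is -4 (from the two edges through L).
So -4·k + 670 = 2·347 = 694 ⇒ k = -6.

-6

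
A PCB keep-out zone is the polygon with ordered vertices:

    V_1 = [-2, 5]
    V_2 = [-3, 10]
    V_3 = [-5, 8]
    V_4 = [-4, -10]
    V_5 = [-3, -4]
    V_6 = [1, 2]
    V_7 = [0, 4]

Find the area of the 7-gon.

49.5

Apply the surveyor's formula: 2A = Σ (x_i·y_{i+1} − x_{i+1}·y_i), indices taken mod 7.
Cross-terms: -5, 26, 82, -14, -2, 4, 8  ⇒  Σ = 99
Area = |Σ|/2 = 49.5.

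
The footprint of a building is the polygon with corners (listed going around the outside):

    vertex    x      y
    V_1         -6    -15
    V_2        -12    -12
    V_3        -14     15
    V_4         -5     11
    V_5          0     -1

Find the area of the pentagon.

Apply Gauss's area formula: 2A = Σ (x_i·y_{i+1} − x_{i+1}·y_i), indices taken mod 5.
Σ = (-108) + (-348) + (-79) + (5) + (-6) = -536
Area = |Σ|/2 = 268.

268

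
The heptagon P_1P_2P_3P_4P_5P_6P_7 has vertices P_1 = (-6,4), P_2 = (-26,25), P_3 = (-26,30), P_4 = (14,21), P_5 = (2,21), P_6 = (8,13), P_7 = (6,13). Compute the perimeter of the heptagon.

|P_1P_2| = √((-20)² + (21)²) = √841 = 29
|P_2P_3| = √((0)² + (5)²) = √25 = 5
|P_3P_4| = √((40)² + (-9)²) = √1681 = 41
|P_4P_5| = √((-12)² + (0)²) = √144 = 12
|P_5P_6| = √((6)² + (-8)²) = √100 = 10
|P_6P_7| = √((-2)² + (0)²) = √4 = 2
|P_7P_1| = √((-12)² + (-9)²) = √225 = 15
Perimeter = 29 + 5 + 41 + 12 + 10 + 2 + 15 = 114.

114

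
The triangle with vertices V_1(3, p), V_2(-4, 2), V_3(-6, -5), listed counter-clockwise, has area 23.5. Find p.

The doubled signed area Σ (x_i y_{i+1} − x_{i+1} y_i) is linear in p.
With p=0 it equals 53; the coefficient of p is -2 (from the two edges through V_1).
So -2·p + 53 = 2·23.5 = 47 ⇒ p = 3.

3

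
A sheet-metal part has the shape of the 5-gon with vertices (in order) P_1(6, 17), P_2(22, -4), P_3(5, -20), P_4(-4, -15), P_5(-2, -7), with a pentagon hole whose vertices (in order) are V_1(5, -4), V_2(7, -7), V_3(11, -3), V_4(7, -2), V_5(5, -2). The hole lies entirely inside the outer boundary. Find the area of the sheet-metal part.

466.5

Outer boundary:
Cross-terms: -398, -420, -155, -2, 8  ⇒  Σ = -967
Area = |Σ|/2 = 483.5.
Hole:
V_1→V_2: (5)(-7) − (7)(-4) = -7
V_2→V_3: (7)(-3) − (11)(-7) = 56
V_3→V_4: (11)(-2) − (7)(-3) = -1
V_4→V_5: (7)(-2) − (5)(-2) = -4
V_5→V_1: (5)(-4) − (5)(-2) = -10
Σ = 34
Area = |Σ|/2 = 17.
Net area = 483.5 − 17 = 466.5.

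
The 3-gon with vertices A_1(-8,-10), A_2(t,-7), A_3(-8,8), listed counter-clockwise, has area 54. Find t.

The doubled signed area Σ (x_i y_{i+1} − x_{i+1} y_i) is linear in t.
With t=0 it equals 144; the coefficient of t is 18 (from the two edges through A_2).
So 18·t + 144 = 2·54 = 108 ⇒ t = -2.

-2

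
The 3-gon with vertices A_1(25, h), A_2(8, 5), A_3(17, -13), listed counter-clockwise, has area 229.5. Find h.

Write out the shoelace sum; only the two edges meeting at A_1 involve h:
2·Area = [(17·h − 25·(-13)) + (25·5 − 8·h)] + -189
       = 9·h + 261 = 459
⇒ h = 22.

22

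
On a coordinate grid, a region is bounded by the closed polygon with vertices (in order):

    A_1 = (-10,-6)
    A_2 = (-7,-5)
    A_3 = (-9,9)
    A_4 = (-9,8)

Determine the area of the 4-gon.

21.5

A_1→A_2: (-10)(-5) − (-7)(-6) = 8
A_2→A_3: (-7)(9) − (-9)(-5) = -108
A_3→A_4: (-9)(8) − (-9)(9) = 9
A_4→A_1: (-9)(-6) − (-10)(8) = 134
Σ = 43
Area = |Σ|/2 = 21.5.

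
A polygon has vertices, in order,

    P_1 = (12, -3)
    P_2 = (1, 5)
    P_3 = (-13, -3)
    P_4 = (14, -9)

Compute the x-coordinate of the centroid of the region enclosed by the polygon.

Apply Gauss's area formula. First the cross-terms c_i = x_i·y_{i+1} − x_{i+1}·y_i:
  63, 62, 159, 66  ⇒  2A = 350, A = 175.
Then Σ (x_i + x_{i+1})·c_i = 1950, so x̄ = 1950 / (6·175) = 13/7.

13/7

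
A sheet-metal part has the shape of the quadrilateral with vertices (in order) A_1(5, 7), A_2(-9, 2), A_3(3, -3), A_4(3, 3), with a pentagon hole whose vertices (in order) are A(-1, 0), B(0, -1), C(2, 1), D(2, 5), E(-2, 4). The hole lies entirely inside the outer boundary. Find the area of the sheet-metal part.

42.5

Outer boundary:
Apply the surveyor's formula: 2A = Σ (x_i·y_{i+1} − x_{i+1}·y_i), indices taken mod 4.
A_1→A_2: (5)(2) − (-9)(7) = 73
A_2→A_3: (-9)(-3) − (3)(2) = 21
A_3→A_4: (3)(3) − (3)(-3) = 18
A_4→A_1: (3)(7) − (5)(3) = 6
Σ = 118
Area = |Σ|/2 = 59.
Hole:
A→B: (-1)(-1) − (0)(0) = 1
B→C: (0)(1) − (2)(-1) = 2
C→D: (2)(5) − (2)(1) = 8
D→E: (2)(4) − (-2)(5) = 18
E→A: (-2)(0) − (-1)(4) = 4
Σ = 33
Area = |Σ|/2 = 16.5.
Net area = 59 − 16.5 = 42.5.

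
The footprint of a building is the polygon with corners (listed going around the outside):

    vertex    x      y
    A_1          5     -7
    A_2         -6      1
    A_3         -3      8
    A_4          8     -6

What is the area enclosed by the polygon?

77

Σ = (-37) + (-45) + (-46) + (-26) = -154
Area = |Σ|/2 = 77.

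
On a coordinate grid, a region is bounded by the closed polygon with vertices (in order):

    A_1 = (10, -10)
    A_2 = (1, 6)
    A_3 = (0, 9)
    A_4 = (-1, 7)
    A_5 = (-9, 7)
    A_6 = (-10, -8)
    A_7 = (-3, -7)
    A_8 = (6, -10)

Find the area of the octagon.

Σ = (70) + (9) + (9) + (56) + (142) + (46) + (72) + (40) = 444
Area = |Σ|/2 = 222.

222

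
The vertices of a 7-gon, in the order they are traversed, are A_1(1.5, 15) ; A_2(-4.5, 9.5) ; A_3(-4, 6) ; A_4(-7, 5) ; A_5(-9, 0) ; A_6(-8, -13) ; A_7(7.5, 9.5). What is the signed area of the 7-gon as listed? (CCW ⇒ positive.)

Apply the shoelace (surveyor's) formula: 2A = Σ (x_i·y_{i+1} − x_{i+1}·y_i), indices taken mod 7.
Σ = (81.75) + (11) + (22) + (45) + (117) + (21.5) + (98.25) = 396.5
Signed area = Σ/2 = 198.25 (positive ⇒ counter-clockwise traversal).

198.25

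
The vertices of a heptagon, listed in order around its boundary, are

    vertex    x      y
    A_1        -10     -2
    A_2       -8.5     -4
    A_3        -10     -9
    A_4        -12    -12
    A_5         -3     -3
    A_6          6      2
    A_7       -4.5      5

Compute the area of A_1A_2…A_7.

Σ = (23) + (36.5) + (12) + (0) + (12) + (39) + (59) = 181.5
Area = |Σ|/2 = 90.75.

90.75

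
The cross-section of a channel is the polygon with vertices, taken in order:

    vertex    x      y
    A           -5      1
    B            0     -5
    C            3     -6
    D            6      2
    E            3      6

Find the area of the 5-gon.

Apply the shoelace (surveyor's) formula: 2A = Σ (x_i·y_{i+1} − x_{i+1}·y_i), indices taken mod 5.
A→B: (-5)(-5) − (0)(1) = 25
B→C: (0)(-6) − (3)(-5) = 15
C→D: (3)(2) − (6)(-6) = 42
D→E: (6)(6) − (3)(2) = 30
E→A: (3)(1) − (-5)(6) = 33
Σ = 145
Area = |Σ|/2 = 72.5.

72.5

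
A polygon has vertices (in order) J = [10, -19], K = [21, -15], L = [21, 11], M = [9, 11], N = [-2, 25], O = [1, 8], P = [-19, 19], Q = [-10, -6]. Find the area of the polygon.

929

Apply the shoelace (surveyor's) formula: 2A = Σ (x_i·y_{i+1} − x_{i+1}·y_i), indices taken mod 8.
Σ = (249) + (546) + (132) + (247) + (-41) + (171) + (304) + (250) = 1858
Area = |Σ|/2 = 929.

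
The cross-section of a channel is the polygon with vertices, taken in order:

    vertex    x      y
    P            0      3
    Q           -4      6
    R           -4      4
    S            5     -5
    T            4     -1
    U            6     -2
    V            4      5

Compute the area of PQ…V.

Cross-terms: 12, 8, 0, 15, -2, 38, 12  ⇒  Σ = 83
Area = |Σ|/2 = 41.5.

41.5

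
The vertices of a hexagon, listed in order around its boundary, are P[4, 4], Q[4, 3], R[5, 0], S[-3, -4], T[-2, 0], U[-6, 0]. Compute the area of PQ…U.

35.5

Apply the shoelace (surveyor's) formula: 2A = Σ (x_i·y_{i+1} − x_{i+1}·y_i), indices taken mod 6.
Cross-terms: -4, -15, -20, -8, 0, -24  ⇒  Σ = -71
Area = |Σ|/2 = 35.5.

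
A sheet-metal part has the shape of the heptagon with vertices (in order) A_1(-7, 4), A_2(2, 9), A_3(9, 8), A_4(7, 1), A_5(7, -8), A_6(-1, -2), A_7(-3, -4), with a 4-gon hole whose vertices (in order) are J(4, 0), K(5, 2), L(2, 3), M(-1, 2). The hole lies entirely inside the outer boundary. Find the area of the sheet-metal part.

146

Outer boundary:
Apply the surveyor's formula: 2A = Σ (x_i·y_{i+1} − x_{i+1}·y_i), indices taken mod 7.
Σ = (-71) + (-65) + (-47) + (-63) + (-22) + (-2) + (-40) = -310
Area = |Σ|/2 = 155.
Hole:
Apply the surveyor's formula: 2A = Σ (x_i·y_{i+1} − x_{i+1}·y_i), indices taken mod 4.
Σ = (8) + (11) + (7) + (-8) = 18
Area = |Σ|/2 = 9.
Net area = 155 − 9 = 146.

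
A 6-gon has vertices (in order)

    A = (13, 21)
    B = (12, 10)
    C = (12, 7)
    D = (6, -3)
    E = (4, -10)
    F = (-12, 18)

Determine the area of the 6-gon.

Σ = (-122) + (-36) + (-78) + (-48) + (-48) + (-486) = -818
Area = |Σ|/2 = 409.

409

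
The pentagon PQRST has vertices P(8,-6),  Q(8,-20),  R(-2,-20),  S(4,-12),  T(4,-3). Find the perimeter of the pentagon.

48

|PQ| = √((0)² + (-14)²) = √196 = 14
|QR| = √((-10)² + (0)²) = √100 = 10
|RS| = √((6)² + (8)²) = √100 = 10
|ST| = √((0)² + (9)²) = √81 = 9
|TP| = √((4)² + (-3)²) = √25 = 5
Perimeter = 14 + 10 + 10 + 9 + 5 = 48.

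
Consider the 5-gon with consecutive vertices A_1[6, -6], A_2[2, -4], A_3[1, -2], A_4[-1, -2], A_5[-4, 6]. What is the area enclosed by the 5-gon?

21

A_1→A_2: (6)(-4) − (2)(-6) = -12
A_2→A_3: (2)(-2) − (1)(-4) = 0
A_3→A_4: (1)(-2) − (-1)(-2) = -4
A_4→A_5: (-1)(6) − (-4)(-2) = -14
A_5→A_1: (-4)(-6) − (6)(6) = -12
Σ = -42
Area = |Σ|/2 = 21.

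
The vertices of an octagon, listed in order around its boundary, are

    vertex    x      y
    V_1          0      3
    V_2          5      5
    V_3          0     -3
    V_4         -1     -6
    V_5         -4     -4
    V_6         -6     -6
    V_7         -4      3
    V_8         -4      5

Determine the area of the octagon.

57.5

Σ = (-15) + (-15) + (-3) + (-20) + (0) + (-42) + (-8) + (-12) = -115
Area = |Σ|/2 = 57.5.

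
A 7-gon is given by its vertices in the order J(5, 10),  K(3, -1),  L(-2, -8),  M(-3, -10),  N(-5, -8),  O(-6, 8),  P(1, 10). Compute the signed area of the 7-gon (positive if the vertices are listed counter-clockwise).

Σ = (-35) + (-26) + (-4) + (-26) + (-88) + (-68) + (-40) = -287
Signed area = Σ/2 = -143.5 (negative ⇒ clockwise traversal).

-143.5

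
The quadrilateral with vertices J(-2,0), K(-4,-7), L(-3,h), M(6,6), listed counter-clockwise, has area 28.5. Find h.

-7

The doubled signed area Σ (x_i y_{i+1} − x_{i+1} y_i) is linear in h.
With h=0 it equals -13; the coefficient of h is -10 (from the two edges through L).
So -10·h + -13 = 2·28.5 = 57 ⇒ h = -7.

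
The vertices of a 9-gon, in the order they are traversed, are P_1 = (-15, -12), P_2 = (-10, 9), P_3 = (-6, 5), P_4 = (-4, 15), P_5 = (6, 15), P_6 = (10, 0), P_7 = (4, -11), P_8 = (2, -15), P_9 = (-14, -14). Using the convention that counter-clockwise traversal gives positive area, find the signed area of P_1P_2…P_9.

-524.5

Apply Gauss's area formula: 2A = Σ (x_i·y_{i+1} − x_{i+1}·y_i), indices taken mod 9.
Cross-terms: -255, 4, -70, -150, -150, -110, -38, -238, -42  ⇒  Σ = -1049
Signed area = Σ/2 = -524.5 (negative ⇒ clockwise traversal).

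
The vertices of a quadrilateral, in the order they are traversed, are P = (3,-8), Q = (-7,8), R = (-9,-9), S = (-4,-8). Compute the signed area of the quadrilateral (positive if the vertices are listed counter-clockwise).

Apply Gauss's area formula: 2A = Σ (x_i·y_{i+1} − x_{i+1}·y_i), indices taken mod 4.
Σ = (-32) + (135) + (36) + (56) = 195
Signed area = Σ/2 = 97.5 (positive ⇒ counter-clockwise traversal).

97.5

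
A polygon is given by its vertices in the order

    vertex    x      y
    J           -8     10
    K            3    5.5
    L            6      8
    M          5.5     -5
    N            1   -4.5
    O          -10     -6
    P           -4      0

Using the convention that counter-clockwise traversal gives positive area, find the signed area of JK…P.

Apply Gauss's area formula: 2A = Σ (x_i·y_{i+1} − x_{i+1}·y_i), indices taken mod 7.
Cross-terms: -74, -9, -74, -19.75, -51, -24, -40  ⇒  Σ = -291.75
Signed area = Σ/2 = -145.875 (negative ⇒ clockwise traversal).

-145.875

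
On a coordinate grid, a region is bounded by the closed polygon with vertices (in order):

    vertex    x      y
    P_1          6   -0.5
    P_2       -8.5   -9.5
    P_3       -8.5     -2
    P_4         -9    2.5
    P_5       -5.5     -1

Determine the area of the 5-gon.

66.375

P_1→P_2: (6)(-9.5) − (-8.5)(-0.5) = -61.25
P_2→P_3: (-8.5)(-2) − (-8.5)(-9.5) = -63.75
P_3→P_4: (-8.5)(2.5) − (-9)(-2) = -39.25
P_4→P_5: (-9)(-1) − (-5.5)(2.5) = 22.75
P_5→P_1: (-5.5)(-0.5) − (6)(-1) = 8.75
Σ = -132.75
Area = |Σ|/2 = 66.375.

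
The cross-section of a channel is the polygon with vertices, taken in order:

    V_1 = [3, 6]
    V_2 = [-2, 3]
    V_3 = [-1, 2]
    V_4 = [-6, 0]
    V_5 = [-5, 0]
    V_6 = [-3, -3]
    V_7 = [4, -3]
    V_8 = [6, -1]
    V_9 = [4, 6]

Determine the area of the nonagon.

64

Apply the shoelace (surveyor's) formula: 2A = Σ (x_i·y_{i+1} − x_{i+1}·y_i), indices taken mod 9.
V_1→V_2: (3)(3) − (-2)(6) = 21
V_2→V_3: (-2)(2) − (-1)(3) = -1
V_3→V_4: (-1)(0) − (-6)(2) = 12
V_4→V_5: (-6)(0) − (-5)(0) = 0
V_5→V_6: (-5)(-3) − (-3)(0) = 15
V_6→V_7: (-3)(-3) − (4)(-3) = 21
V_7→V_8: (4)(-1) − (6)(-3) = 14
V_8→V_9: (6)(6) − (4)(-1) = 40
V_9→V_1: (4)(6) − (3)(6) = 6
Σ = 128
Area = |Σ|/2 = 64.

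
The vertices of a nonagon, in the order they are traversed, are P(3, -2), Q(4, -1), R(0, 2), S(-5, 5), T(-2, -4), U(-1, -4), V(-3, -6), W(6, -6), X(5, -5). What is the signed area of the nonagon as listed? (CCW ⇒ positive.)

Σ = (5) + (8) + (10) + (30) + (4) + (-6) + (54) + (0) + (5) = 110
Signed area = Σ/2 = 55 (positive ⇒ counter-clockwise traversal).

55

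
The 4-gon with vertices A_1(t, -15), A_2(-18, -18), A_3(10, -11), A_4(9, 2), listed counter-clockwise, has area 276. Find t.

-23

The doubled signed area Σ (x_i y_{i+1} − x_{i+1} y_i) is linear in t.
With t=0 it equals 92; the coefficient of t is -20 (from the two edges through A_1).
So -20·t + 92 = 2·276 = 552 ⇒ t = -23.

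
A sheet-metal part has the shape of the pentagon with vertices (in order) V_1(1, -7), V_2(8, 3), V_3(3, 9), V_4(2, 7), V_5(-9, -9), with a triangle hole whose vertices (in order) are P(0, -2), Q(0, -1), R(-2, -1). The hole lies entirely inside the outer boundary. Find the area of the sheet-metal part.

Outer boundary:
Apply Gauss's area formula: 2A = Σ (x_i·y_{i+1} − x_{i+1}·y_i), indices taken mod 5.
V_1→V_2: (1)(3) − (8)(-7) = 59
V_2→V_3: (8)(9) − (3)(3) = 63
V_3→V_4: (3)(7) − (2)(9) = 3
V_4→V_5: (2)(-9) − (-9)(7) = 45
V_5→V_1: (-9)(-7) − (1)(-9) = 72
Σ = 242
Area = |Σ|/2 = 121.
Hole:
Σ = (0) + (-2) + (4) = 2
Area = |Σ|/2 = 1.
Net area = 121 − 1 = 120.

120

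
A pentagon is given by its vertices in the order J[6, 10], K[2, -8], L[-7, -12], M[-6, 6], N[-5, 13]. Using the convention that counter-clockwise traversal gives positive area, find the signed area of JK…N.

-219

Apply Gauss's area formula: 2A = Σ (x_i·y_{i+1} − x_{i+1}·y_i), indices taken mod 5.
Σ = (-68) + (-80) + (-114) + (-48) + (-128) = -438
Signed area = Σ/2 = -219 (negative ⇒ clockwise traversal).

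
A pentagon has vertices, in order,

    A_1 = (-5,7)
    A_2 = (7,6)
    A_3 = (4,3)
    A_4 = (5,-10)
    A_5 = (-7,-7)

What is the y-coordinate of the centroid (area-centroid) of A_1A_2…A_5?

Apply Gauss's area formula. First the cross-terms c_i = x_i·y_{i+1} − x_{i+1}·y_i:
  -79, -3, -55, -105, -84  ⇒  2A = -326, A = -163.
Then Σ (y_i + y_{i+1})·c_i = 1116, so ȳ = 1116 / (6·(-163)) = -186/163.

-186/163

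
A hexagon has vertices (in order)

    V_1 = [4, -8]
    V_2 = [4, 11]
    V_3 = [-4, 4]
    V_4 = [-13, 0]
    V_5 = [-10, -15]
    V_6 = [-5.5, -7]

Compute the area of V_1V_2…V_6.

Apply the shoelace (surveyor's) formula: 2A = Σ (x_i·y_{i+1} − x_{i+1}·y_i), indices taken mod 6.
Σ = (76) + (60) + (52) + (195) + (-12.5) + (72) = 442.5
Area = |Σ|/2 = 221.25.

221.25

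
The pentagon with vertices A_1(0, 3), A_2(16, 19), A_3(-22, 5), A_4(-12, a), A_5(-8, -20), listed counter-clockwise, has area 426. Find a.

The doubled signed area Σ (x_i y_{i+1} − x_{i+1} y_i) is linear in a.
With a=0 it equals 726; the coefficient of a is -14 (from the two edges through A_4).
So -14·a + 726 = 2·426 = 852 ⇒ a = -9.

-9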